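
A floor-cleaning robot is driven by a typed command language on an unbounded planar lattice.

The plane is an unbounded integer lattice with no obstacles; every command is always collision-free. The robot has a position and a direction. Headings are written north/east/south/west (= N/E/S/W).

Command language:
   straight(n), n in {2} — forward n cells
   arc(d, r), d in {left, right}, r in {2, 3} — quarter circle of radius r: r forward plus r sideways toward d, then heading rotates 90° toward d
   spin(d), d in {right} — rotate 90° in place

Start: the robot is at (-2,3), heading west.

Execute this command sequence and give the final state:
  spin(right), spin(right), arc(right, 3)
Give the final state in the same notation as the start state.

start: at (-2,3), heading west
1. spin(right) → at (-2,3), heading north
2. spin(right) → at (-2,3), heading east
3. arc(right, 3) → at (1,0), heading south

at (1,0), heading south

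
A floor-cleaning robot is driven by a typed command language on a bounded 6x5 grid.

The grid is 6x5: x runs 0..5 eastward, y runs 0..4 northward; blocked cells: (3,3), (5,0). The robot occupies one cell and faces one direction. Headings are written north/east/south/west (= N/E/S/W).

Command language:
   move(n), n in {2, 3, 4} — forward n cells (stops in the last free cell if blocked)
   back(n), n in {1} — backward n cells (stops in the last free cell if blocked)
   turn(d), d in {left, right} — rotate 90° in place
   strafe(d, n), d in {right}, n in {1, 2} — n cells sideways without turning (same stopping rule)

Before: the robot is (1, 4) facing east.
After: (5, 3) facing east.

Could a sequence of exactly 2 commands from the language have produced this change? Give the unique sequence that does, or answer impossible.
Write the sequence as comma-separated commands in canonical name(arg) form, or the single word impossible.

key: running strafe(right, 1) before move(4) would end elsewhere — order is forced
begin: (1, 4) facing east
1. move(4) → (5, 4) facing east
2. strafe(right, 1) → (5, 3) facing east
no other 2-command option fits: unique.

move(4), strafe(right, 1)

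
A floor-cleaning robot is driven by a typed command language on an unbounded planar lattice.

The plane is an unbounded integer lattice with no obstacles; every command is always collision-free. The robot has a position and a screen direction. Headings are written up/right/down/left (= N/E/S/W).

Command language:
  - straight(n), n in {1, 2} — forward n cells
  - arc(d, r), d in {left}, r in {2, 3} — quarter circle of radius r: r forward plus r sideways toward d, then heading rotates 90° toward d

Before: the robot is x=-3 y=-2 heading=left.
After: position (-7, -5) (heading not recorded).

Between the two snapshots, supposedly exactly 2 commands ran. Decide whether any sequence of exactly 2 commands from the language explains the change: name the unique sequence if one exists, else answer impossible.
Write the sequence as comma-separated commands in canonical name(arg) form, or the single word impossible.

straight(1), arc(left, 3)

key: order matters: swapping straight(1) and arc(left, 3) lands elsewhere
begin: x=-3 y=-2 heading=left
[1] after straight(1): x=-4 y=-2 heading=left
[2] after arc(left, 3): x=-7 y=-5 heading=down
all 16 alternatives checked — unique.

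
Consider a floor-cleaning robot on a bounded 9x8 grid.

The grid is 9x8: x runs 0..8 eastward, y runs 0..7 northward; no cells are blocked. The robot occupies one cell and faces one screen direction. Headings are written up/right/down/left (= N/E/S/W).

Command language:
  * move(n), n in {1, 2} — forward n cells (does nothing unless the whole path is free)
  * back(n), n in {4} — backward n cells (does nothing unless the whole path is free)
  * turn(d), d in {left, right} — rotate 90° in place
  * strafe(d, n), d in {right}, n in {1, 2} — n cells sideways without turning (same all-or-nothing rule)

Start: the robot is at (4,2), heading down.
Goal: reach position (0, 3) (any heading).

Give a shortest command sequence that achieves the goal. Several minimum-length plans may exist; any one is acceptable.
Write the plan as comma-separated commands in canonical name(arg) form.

begin: at (4,2), heading down
1. turn(right) → at (4,2), heading left
2. move(2) → at (2,2), heading left
3. move(2) → at (0,2), heading left
4. strafe(right, 1) → at (0,3), heading left
no 3-step plan works, so 4 is optimal.

turn(right), move(2), move(2), strafe(right, 1)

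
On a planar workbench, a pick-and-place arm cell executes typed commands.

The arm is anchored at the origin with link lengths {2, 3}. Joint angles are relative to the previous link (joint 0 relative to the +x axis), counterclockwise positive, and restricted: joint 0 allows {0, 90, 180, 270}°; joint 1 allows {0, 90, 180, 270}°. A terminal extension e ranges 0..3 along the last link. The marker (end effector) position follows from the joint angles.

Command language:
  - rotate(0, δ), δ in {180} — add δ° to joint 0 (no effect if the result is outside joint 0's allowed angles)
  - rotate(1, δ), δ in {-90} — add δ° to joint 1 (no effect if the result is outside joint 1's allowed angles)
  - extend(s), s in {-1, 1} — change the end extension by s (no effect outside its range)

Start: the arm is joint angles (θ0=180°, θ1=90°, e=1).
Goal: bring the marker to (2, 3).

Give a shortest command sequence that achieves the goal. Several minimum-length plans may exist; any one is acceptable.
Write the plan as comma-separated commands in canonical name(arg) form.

t0: joint angles (θ0=180°, θ1=90°, e=1)
step 1 (rotate(0, 180)): joint angles (θ0=0°, θ1=90°, e=1)
step 2 (extend(-1)): joint angles (θ0=0°, θ1=90°, e=0)
nothing shorter than 2 reaches the goal.

rotate(0, 180), extend(-1)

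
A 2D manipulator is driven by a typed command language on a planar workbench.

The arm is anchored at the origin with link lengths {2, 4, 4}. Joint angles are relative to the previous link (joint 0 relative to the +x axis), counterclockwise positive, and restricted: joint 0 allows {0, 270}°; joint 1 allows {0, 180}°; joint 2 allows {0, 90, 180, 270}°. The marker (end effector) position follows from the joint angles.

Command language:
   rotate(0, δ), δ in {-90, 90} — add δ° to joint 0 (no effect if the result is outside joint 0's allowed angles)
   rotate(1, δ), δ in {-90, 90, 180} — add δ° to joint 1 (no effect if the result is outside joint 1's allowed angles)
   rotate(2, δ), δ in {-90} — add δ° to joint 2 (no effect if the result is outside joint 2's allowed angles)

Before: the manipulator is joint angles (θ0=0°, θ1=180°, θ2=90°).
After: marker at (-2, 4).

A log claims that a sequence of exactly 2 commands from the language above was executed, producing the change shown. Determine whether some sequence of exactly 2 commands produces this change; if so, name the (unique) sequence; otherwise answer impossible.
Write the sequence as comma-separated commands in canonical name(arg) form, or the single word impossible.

from: joint angles (θ0=0°, θ1=180°, θ2=90°)
1. rotate(2, -90) → joint angles (θ0=0°, θ1=180°, θ2=0°)
2. rotate(2, -90) → joint angles (θ0=0°, θ1=180°, θ2=270°)
no other 2-command option fits: unique.

rotate(2, -90), rotate(2, -90)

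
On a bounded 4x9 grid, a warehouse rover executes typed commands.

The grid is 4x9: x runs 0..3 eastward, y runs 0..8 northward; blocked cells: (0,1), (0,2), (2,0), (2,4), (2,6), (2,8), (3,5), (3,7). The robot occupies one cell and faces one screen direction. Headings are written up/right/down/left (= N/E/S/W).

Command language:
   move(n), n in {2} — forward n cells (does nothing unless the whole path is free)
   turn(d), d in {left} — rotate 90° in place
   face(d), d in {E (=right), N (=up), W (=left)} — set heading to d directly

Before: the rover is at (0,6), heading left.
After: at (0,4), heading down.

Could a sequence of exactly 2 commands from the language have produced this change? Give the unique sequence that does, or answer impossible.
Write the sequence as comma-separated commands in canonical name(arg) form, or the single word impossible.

key: running move(2) before turn(left) would end elsewhere — order is forced
initial: at (0,6), heading left
1. turn(left) → at (0,6), heading down
2. move(2) → at (0,4), heading down
uniquely the one of 25 2-step routes that fits.

turn(left), move(2)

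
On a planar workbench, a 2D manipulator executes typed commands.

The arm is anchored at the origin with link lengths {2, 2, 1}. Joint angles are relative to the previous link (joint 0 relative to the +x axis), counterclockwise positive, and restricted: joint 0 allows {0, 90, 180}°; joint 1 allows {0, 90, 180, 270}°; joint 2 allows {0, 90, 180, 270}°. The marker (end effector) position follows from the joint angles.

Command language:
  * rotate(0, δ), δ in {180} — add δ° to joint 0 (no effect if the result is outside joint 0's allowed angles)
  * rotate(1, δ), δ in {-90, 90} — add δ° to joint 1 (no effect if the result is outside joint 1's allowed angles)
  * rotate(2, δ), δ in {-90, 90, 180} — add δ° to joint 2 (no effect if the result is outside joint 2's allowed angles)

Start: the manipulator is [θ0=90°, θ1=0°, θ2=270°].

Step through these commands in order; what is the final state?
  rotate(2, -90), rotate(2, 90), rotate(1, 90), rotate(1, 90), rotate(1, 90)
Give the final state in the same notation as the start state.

initial: [θ0=90°, θ1=0°, θ2=270°]
1. rotate(2, -90) → [θ0=90°, θ1=0°, θ2=180°]
2. rotate(2, 90) → [θ0=90°, θ1=0°, θ2=270°]
3. rotate(1, 90) → [θ0=90°, θ1=90°, θ2=270°]
4. rotate(1, 90) → [θ0=90°, θ1=180°, θ2=270°]
5. rotate(1, 90) → [θ0=90°, θ1=270°, θ2=270°]

[θ0=90°, θ1=270°, θ2=270°]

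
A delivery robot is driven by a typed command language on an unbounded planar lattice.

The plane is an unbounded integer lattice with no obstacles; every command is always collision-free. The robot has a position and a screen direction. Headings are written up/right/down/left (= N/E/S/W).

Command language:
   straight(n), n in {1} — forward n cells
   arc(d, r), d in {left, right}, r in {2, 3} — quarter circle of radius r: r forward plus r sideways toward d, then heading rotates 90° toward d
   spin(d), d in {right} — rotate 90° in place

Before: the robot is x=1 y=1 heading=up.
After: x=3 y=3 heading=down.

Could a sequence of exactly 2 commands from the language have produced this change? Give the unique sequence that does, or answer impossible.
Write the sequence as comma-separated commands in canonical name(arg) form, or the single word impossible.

key: cell and facing (now S) both changed — the 2 commands mix motion and turning
begin: x=1 y=1 heading=up
[1] after arc(right, 2): x=3 y=3 heading=right
[2] after spin(right): x=3 y=3 heading=down
uniquely the one of 36 2-step routes that fits.

arc(right, 2), spin(right)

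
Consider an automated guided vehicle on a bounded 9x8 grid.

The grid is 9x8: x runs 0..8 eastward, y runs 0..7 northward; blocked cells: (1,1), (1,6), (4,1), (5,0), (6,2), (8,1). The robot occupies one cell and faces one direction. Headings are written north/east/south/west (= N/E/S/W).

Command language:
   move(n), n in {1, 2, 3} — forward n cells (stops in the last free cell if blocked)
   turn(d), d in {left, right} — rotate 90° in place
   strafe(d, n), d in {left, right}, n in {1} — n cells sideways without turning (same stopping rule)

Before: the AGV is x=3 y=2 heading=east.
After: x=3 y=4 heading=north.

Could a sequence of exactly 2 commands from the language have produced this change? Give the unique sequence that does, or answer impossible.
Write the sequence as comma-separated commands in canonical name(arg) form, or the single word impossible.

key: order matters: swapping turn(left) and move(2) lands elsewhere
start: x=3 y=2 heading=east
[1] after turn(left): x=3 y=2 heading=north
[2] after move(2): x=3 y=4 heading=north
no other 2-command option fits: unique.

turn(left), move(2)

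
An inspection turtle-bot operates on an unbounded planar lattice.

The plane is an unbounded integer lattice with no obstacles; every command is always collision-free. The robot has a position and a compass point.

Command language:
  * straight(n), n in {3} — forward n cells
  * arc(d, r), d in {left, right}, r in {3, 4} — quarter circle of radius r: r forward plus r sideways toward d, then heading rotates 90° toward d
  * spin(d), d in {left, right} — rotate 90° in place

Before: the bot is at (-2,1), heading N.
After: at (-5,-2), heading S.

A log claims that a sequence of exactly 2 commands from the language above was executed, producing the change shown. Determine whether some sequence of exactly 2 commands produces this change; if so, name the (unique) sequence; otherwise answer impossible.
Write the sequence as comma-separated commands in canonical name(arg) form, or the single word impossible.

key: position moved to (-5,-2) AND the heading swung to S — translation plus rotation needed
start: at (-2,1), heading N
t=1 spin(left) ⇒ at (-2,1), heading W
t=2 arc(left, 3) ⇒ at (-5,-2), heading S
uniquely the one of 49 2-step routes that fits.

spin(left), arc(left, 3)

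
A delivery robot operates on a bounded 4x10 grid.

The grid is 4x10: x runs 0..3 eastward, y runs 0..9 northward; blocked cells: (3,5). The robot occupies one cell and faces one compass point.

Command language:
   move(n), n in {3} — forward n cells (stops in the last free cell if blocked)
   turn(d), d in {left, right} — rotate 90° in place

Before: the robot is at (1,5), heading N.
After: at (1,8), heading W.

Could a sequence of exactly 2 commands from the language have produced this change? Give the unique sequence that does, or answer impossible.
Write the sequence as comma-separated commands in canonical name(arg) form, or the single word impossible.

key: order matters: swapping move(3) and turn(left) lands elsewhere
initial: at (1,5), heading N
[1] after move(3): at (1,8), heading N
[2] after turn(left): at (1,8), heading W
all 9 alternatives checked — unique.

move(3), turn(left)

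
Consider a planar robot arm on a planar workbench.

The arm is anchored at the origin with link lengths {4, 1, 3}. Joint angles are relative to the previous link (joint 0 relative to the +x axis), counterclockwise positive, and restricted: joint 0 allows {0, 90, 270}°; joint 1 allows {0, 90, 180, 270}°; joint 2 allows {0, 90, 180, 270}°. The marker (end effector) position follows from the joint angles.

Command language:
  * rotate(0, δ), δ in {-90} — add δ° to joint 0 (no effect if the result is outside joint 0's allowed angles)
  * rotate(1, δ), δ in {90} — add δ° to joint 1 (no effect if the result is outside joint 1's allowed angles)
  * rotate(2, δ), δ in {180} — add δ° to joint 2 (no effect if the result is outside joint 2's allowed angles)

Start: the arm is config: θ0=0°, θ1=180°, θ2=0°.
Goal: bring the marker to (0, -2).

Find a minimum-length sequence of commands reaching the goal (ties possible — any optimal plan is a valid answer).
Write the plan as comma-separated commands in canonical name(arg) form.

rotate(2, 180), rotate(0, -90), rotate(1, 90), rotate(1, 90)

initial: config: θ0=0°, θ1=180°, θ2=0°
step 1 (rotate(2, 180)): config: θ0=0°, θ1=180°, θ2=180°
step 2 (rotate(0, -90)): config: θ0=270°, θ1=180°, θ2=180°
step 3 (rotate(1, 90)): config: θ0=270°, θ1=270°, θ2=180°
step 4 (rotate(1, 90)): config: θ0=270°, θ1=0°, θ2=180°
no 3-step plan works, so 4 is optimal.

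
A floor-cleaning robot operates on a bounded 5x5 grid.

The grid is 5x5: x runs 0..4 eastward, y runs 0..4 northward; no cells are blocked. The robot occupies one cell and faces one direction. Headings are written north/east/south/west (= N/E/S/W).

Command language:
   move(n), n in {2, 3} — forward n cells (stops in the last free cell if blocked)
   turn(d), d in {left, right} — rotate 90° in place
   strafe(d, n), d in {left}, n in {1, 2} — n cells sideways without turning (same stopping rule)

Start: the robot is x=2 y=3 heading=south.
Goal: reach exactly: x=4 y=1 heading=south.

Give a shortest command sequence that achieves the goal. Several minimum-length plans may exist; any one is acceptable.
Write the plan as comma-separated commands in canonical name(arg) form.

strafe(left, 2), move(2)

begin: x=2 y=3 heading=south
[1] after strafe(left, 2): x=4 y=3 heading=south
[2] after move(2): x=4 y=1 heading=south
no 1-step plan works, so 2 is optimal.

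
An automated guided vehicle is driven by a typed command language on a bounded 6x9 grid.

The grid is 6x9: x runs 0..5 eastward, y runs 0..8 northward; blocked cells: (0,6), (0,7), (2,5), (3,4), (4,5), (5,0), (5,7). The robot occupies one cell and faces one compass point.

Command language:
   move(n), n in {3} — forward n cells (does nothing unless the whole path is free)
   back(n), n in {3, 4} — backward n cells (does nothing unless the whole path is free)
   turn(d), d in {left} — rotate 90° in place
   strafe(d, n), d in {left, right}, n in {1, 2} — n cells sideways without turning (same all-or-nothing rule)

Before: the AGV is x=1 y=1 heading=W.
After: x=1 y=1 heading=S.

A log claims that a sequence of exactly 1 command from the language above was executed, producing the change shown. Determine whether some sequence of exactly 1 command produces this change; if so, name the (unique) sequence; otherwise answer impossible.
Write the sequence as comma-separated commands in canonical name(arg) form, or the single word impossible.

key: (1,1) unchanged — the single command moves nothing
from: x=1 y=1 heading=W
t=1 turn(left) ⇒ x=1 y=1 heading=S
all 8 alternatives checked — unique.

turn(left)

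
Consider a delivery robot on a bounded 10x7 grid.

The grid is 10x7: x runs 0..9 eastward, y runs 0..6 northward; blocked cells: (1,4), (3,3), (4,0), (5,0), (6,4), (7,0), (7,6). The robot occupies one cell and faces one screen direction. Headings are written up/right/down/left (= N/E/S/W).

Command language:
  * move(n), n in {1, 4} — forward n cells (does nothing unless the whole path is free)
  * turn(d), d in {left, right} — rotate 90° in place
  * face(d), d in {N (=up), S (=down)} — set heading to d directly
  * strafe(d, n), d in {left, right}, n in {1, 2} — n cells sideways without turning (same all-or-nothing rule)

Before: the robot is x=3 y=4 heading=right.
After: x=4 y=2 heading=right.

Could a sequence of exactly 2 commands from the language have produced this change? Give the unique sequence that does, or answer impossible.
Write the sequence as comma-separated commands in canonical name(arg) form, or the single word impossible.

key: running strafe(right, 2) before move(1) would end elsewhere — order is forced
initial: x=3 y=4 heading=right
[1] after move(1): x=4 y=4 heading=right
[2] after strafe(right, 2): x=4 y=2 heading=right
no rival 2-sequence matches.

move(1), strafe(right, 2)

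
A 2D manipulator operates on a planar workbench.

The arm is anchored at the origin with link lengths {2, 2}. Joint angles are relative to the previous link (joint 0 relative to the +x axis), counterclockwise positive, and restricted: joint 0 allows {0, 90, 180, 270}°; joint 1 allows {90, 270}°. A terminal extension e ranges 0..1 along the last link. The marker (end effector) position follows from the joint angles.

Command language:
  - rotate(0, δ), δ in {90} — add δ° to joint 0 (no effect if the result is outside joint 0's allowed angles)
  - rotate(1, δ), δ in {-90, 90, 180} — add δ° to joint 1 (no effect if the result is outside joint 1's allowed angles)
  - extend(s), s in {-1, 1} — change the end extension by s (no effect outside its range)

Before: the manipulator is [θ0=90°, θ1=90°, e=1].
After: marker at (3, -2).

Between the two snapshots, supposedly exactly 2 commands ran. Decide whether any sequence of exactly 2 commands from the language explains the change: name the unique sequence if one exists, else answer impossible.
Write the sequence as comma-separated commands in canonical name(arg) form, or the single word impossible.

from: [θ0=90°, θ1=90°, e=1]
[1] after rotate(0, 90): [θ0=180°, θ1=90°, e=1]
[2] after rotate(0, 90): [θ0=270°, θ1=90°, e=1]
uniquely the one of 36 2-step routes that fits.

rotate(0, 90), rotate(0, 90)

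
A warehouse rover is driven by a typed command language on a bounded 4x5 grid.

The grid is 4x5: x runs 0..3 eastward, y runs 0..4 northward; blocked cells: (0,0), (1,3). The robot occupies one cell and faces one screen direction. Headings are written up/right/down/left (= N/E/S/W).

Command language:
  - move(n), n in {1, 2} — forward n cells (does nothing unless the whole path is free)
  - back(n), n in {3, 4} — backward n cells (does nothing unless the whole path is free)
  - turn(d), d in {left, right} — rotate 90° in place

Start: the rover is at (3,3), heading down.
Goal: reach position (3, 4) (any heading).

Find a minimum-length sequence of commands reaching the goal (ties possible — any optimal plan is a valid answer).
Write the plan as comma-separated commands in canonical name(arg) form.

begin: at (3,3), heading down
1. move(2) → at (3,1), heading down
2. back(3) → at (3,4), heading down
shorter routes all fall short; 2 is best.

move(2), back(3)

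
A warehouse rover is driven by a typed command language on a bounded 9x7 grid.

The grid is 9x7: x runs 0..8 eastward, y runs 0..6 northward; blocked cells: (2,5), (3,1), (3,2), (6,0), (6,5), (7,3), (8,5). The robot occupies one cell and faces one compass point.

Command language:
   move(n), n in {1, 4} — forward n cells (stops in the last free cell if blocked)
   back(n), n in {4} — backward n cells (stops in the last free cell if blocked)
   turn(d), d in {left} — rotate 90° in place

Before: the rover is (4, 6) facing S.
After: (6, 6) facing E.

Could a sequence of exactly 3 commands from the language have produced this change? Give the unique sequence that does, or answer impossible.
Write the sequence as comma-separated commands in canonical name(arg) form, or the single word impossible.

key: position moved to (6,6) AND the heading swung to E — translation plus rotation needed
from: (4, 6) facing S
1. turn(left) → (4, 6) facing E
2. move(1) → (5, 6) facing E
3. move(1) → (6, 6) facing E
no other 3-command option fits: unique.

turn(left), move(1), move(1)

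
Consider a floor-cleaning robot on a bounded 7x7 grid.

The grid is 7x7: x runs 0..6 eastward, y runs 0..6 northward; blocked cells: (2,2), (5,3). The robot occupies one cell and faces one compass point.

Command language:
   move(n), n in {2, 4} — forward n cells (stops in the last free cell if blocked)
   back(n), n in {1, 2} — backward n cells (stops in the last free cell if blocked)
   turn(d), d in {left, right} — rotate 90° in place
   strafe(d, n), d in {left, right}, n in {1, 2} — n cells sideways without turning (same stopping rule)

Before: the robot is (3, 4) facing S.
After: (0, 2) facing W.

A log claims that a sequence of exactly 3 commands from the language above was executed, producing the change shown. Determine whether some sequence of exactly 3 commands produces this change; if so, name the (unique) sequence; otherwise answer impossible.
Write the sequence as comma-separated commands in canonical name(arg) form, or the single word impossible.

key: order matters: swapping turn(right) and strafe(left, 2) lands elsewhere
begin: (3, 4) facing S
step 1 (turn(right)): (3, 4) facing W
step 2 (move(4)): (0, 4) facing W
step 3 (strafe(left, 2)): (0, 2) facing W
uniquely the one of 1000 3-step routes that fits.

turn(right), move(4), strafe(left, 2)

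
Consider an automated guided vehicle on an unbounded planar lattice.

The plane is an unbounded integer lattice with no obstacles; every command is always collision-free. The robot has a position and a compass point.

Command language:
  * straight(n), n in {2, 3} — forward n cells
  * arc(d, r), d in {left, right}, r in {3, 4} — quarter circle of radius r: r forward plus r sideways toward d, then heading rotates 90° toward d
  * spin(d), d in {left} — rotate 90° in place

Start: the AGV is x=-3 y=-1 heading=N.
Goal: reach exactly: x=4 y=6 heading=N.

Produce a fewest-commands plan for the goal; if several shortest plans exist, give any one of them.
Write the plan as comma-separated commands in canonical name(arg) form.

t0: x=-3 y=-1 heading=N
step 1 (arc(right, 4)): x=1 y=3 heading=E
step 2 (arc(left, 3)): x=4 y=6 heading=N
minimal: 2 command(s), checked below 2.

arc(right, 4), arc(left, 3)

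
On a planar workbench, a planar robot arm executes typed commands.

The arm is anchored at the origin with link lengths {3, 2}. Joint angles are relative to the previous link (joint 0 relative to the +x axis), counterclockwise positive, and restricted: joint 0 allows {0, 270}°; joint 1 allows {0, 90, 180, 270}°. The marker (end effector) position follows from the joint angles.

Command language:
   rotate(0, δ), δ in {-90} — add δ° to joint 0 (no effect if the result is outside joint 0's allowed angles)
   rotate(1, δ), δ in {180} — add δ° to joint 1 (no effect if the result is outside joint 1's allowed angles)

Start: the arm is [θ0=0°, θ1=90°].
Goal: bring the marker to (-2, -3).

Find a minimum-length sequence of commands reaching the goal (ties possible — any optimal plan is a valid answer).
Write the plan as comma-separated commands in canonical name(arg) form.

from: [θ0=0°, θ1=90°]
[1] after rotate(0, -90): [θ0=270°, θ1=90°]
[2] after rotate(1, 180): [θ0=270°, θ1=270°]
shorter routes all fall short; 2 is best.

rotate(0, -90), rotate(1, 180)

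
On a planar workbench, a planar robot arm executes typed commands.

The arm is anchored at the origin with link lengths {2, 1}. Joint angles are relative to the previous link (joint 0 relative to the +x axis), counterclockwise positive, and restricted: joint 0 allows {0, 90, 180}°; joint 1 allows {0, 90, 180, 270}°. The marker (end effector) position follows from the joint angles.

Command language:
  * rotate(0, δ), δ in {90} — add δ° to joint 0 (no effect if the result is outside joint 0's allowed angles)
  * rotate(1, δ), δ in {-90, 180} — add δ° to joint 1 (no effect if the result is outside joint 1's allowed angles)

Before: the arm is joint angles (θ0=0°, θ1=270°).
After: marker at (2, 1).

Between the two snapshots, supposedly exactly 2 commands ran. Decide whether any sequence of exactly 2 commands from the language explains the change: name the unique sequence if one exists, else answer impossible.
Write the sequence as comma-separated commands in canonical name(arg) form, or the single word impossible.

start: joint angles (θ0=0°, θ1=270°)
t=1 rotate(1, -90) ⇒ joint angles (θ0=0°, θ1=180°)
t=2 rotate(1, -90) ⇒ joint angles (θ0=0°, θ1=90°)
no rival 2-sequence matches.

rotate(1, -90), rotate(1, -90)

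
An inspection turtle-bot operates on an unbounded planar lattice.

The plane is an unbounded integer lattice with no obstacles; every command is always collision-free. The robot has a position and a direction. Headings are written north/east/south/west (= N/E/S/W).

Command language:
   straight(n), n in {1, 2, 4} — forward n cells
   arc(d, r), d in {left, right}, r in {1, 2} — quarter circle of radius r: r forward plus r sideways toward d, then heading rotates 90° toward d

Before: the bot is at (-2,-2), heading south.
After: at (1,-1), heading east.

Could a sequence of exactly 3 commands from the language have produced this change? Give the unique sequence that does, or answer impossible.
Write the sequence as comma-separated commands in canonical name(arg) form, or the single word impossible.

key: position moved to (1,-1) AND the heading swung to E — translation plus rotation needed
initial: at (-2,-2), heading south
[1] after arc(left, 1): at (-1,-3), heading east
[2] after arc(left, 1): at (0,-2), heading north
[3] after arc(right, 1): at (1,-1), heading east
all 343 alternatives checked — unique.

arc(left, 1), arc(left, 1), arc(right, 1)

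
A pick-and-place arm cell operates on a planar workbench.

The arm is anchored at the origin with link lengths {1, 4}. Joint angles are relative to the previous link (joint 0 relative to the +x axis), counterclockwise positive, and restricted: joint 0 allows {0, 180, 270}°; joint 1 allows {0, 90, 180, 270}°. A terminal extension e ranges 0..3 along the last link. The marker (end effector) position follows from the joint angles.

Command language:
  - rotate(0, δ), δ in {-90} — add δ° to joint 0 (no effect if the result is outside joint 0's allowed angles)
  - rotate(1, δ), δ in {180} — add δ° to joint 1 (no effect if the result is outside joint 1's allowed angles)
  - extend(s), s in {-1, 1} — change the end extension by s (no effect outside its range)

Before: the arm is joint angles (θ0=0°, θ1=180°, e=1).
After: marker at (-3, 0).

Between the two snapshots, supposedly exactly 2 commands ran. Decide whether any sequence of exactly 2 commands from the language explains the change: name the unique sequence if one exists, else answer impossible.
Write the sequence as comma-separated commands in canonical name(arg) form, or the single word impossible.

from: joint angles (θ0=0°, θ1=180°, e=1)
[1] after extend(-1): joint angles (θ0=0°, θ1=180°, e=0)
[2] after extend(-1): joint angles (θ0=0°, θ1=180°, e=0)
all 16 alternatives checked — unique.

extend(-1), extend(-1)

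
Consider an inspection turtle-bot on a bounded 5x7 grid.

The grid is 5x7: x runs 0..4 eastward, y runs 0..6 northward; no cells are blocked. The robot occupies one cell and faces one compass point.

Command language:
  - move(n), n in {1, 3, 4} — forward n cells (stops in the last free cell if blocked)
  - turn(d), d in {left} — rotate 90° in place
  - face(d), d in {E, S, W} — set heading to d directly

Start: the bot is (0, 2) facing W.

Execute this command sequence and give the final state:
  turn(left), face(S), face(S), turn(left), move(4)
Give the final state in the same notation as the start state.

t0: (0, 2) facing W
t=1 turn(left) ⇒ (0, 2) facing S
t=2 face(S) ⇒ (0, 2) facing S
t=3 face(S) ⇒ (0, 2) facing S
t=4 turn(left) ⇒ (0, 2) facing E
t=5 move(4) ⇒ (4, 2) facing E

(4, 2) facing E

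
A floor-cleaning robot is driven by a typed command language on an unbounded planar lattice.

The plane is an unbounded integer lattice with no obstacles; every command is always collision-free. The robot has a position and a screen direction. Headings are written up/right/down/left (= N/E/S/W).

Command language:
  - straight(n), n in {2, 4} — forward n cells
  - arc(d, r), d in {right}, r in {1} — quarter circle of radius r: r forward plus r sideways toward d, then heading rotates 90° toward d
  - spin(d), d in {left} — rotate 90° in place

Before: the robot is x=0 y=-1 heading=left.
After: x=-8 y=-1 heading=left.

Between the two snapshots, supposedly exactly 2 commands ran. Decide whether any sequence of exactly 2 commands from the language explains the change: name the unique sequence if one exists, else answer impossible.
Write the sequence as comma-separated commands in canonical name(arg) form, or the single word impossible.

straight(4), straight(4)

key: heading stays W — no command in the sequence turns
start: x=0 y=-1 heading=left
t=1 straight(4) ⇒ x=-4 y=-1 heading=left
t=2 straight(4) ⇒ x=-8 y=-1 heading=left
no other 2-command option fits: unique.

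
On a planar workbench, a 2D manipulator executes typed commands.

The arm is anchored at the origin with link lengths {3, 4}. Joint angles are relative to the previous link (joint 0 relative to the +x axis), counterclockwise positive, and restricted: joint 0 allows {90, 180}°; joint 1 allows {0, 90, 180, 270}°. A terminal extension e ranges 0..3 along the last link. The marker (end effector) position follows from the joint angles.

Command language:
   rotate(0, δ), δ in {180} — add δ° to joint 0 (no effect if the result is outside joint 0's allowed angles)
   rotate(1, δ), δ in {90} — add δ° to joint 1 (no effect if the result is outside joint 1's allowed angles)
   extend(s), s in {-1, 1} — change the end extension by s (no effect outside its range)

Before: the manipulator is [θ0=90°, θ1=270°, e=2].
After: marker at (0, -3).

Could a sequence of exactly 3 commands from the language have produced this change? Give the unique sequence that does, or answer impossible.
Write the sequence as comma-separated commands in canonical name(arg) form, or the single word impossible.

initial: [θ0=90°, θ1=270°, e=2]
t=1 rotate(1, 90) ⇒ [θ0=90°, θ1=0°, e=2]
t=2 rotate(1, 90) ⇒ [θ0=90°, θ1=90°, e=2]
t=3 rotate(1, 90) ⇒ [θ0=90°, θ1=180°, e=2]
all 64 alternatives checked — unique.

rotate(1, 90), rotate(1, 90), rotate(1, 90)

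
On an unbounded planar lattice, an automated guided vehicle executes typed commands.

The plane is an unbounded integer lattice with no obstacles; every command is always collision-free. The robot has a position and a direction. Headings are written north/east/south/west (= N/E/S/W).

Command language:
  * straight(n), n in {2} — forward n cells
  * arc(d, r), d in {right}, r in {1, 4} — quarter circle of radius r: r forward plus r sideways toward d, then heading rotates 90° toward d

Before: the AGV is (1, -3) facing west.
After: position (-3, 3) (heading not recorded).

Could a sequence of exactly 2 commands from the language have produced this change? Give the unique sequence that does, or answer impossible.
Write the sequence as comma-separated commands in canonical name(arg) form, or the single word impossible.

key: running straight(2) before arc(right, 4) would end elsewhere — order is forced
from: (1, -3) facing west
[1] after arc(right, 4): (-3, 1) facing north
[2] after straight(2): (-3, 3) facing north
no rival 2-sequence matches.

arc(right, 4), straight(2)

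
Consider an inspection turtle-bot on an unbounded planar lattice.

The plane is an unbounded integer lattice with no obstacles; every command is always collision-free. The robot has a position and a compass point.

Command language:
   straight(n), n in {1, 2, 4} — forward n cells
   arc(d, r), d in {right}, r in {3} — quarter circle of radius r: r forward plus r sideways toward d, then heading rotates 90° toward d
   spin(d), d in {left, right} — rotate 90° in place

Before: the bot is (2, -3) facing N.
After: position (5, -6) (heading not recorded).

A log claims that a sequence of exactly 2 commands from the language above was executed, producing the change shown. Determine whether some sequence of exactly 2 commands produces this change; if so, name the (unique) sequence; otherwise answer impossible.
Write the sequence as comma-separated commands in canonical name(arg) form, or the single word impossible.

spin(right), arc(right, 3)

key: running arc(right, 3) before spin(right) would end elsewhere — order is forced
start: (2, -3) facing N
t=1 spin(right) ⇒ (2, -3) facing E
t=2 arc(right, 3) ⇒ (5, -6) facing S
no rival 2-sequence matches.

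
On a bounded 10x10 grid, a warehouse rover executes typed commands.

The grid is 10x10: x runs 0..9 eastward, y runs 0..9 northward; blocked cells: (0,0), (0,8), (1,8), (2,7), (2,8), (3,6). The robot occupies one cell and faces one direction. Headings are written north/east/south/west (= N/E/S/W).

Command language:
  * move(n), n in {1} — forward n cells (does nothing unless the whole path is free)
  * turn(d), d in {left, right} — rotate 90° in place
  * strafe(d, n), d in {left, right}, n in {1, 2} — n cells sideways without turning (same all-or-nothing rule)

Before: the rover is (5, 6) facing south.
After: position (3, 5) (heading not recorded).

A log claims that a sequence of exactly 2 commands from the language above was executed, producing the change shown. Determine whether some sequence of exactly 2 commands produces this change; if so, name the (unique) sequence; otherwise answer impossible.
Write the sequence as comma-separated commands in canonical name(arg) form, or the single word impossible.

key: running strafe(right, 2) before move(1) would end elsewhere — order is forced
begin: (5, 6) facing south
[1] after move(1): (5, 5) facing south
[2] after strafe(right, 2): (3, 5) facing south
no other 2-command option fits: unique.

move(1), strafe(right, 2)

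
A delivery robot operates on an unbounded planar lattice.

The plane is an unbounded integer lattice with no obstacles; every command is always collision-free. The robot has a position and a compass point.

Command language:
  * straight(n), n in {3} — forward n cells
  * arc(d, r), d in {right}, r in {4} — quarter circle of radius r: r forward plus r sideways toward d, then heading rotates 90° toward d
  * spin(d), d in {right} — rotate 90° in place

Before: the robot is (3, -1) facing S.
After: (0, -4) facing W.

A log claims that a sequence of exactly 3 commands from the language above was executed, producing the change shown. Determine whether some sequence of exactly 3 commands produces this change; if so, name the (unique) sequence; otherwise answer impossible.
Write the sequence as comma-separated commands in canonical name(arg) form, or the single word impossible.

straight(3), spin(right), straight(3)

key: cell and facing (now W) both changed — the 3 commands mix motion and turning
begin: (3, -1) facing S
step 1 (straight(3)): (3, -4) facing S
step 2 (spin(right)): (3, -4) facing W
step 3 (straight(3)): (0, -4) facing W
no rival 3-sequence matches.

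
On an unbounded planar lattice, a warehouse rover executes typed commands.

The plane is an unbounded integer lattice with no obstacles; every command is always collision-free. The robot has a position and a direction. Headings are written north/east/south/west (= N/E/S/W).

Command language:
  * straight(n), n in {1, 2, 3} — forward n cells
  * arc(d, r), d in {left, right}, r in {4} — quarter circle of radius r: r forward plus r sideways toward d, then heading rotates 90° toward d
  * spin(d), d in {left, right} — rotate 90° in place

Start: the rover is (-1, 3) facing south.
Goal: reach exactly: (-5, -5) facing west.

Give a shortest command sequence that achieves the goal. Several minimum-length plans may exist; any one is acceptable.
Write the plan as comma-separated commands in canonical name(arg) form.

straight(1), straight(3), arc(right, 4)

begin: (-1, 3) facing south
step 1 (straight(1)): (-1, 2) facing south
step 2 (straight(3)): (-1, -1) facing south
step 3 (arc(right, 4)): (-5, -5) facing west
no 2-step plan works, so 3 is optimal.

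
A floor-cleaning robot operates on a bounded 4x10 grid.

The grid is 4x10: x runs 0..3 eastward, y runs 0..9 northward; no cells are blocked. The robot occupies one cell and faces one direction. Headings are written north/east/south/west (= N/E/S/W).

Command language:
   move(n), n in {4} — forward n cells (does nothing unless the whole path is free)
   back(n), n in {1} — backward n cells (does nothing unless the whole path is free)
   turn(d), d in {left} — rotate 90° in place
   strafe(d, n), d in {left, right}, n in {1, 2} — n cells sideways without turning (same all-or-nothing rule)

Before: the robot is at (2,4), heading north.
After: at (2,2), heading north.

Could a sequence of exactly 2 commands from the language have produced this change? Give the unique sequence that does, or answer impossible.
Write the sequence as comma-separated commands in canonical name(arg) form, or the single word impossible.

back(1), back(1)

key: still facing N at the end — nothing in the sequence rotates
t0: at (2,4), heading north
[1] after back(1): at (2,3), heading north
[2] after back(1): at (2,2), heading north
no rival 2-sequence matches.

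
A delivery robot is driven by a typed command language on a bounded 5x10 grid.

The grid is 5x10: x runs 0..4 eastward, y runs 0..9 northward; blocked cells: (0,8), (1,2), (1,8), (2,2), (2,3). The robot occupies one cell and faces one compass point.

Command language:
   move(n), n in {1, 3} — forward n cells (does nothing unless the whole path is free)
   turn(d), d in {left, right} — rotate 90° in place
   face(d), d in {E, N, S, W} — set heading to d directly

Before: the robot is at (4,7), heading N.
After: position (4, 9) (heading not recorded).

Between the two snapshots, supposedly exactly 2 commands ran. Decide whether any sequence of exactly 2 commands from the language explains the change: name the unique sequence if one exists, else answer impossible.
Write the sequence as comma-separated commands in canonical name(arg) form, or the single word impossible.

t0: at (4,7), heading N
t=1 move(1) ⇒ at (4,8), heading N
t=2 move(1) ⇒ at (4,9), heading N
no other 2-command option fits: unique.

move(1), move(1)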